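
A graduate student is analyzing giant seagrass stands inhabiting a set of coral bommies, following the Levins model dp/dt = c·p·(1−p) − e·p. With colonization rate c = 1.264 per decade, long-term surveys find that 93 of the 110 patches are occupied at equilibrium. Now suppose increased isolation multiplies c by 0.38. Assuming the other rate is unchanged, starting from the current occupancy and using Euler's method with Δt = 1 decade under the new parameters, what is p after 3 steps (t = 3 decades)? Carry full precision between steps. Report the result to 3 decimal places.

0.658

Observed p* = 93/110 = 0.84545.
Balance c(1−p*) = e gives e = 1.264×(1 − 0.84545) = 0.19535.
Starting from p₀ = 0.84545; update p ← p + (dp/dt)·Δt with the new parameters.
t = 1: p = 0.84545 + (-0.10240) = 0.74306
t = 2: p = 0.74306 + (-0.05345) = 0.68961
t = 3: p = 0.68961 + (-0.03190) = 0.65771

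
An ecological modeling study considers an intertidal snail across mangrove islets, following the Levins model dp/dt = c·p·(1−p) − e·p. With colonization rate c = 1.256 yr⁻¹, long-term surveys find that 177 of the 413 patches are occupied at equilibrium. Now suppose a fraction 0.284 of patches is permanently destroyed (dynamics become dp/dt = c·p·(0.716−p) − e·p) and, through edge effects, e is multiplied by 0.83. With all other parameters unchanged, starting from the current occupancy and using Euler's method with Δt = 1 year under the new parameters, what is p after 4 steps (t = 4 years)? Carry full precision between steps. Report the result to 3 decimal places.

0.263

Observed p* = 177/413 = 0.42857.
Balance c(1−p*) = e gives e = 1.256×(1 − 0.42857) = 0.71771.
Starting from p₀ = 0.42857; update p ← p + (dp/dt)·Δt with the new parameters.
step 1: Δp = -0.10058, p = 0.32799
step 2: Δp = -0.03554, p = 0.29245
step 3: Δp = -0.01864, p = 0.27381
step 4: Δp = -0.01104, p = 0.26277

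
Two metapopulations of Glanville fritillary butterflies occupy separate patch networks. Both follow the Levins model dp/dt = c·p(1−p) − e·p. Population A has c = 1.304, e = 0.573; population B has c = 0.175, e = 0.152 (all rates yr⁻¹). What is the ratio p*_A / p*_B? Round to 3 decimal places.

A: p*_A = 1 − 0.573/1.304 = 0.5606.
B: p*_B = 1 − 0.152/0.175 = 0.1314.
p*_A / p*_B = 0.5606/0.1314 = 4.2653.

4.265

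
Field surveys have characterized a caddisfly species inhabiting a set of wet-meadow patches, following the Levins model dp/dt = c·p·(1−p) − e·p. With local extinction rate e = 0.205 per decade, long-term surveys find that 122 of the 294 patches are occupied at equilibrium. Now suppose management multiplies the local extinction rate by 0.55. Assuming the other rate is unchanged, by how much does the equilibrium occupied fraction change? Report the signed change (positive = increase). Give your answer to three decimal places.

0.263

Observed p* = 122/294 = 0.41497.
Balance c(1−p*) = e gives c = e/(1 − 0.41497) = 0.205/0.58503 = 0.35041.
New p* = 1 − e/c = 1 − 0.11275/0.35041 = 0.67823.
Δp* = 0.67823 − 0.41497 = +0.26326.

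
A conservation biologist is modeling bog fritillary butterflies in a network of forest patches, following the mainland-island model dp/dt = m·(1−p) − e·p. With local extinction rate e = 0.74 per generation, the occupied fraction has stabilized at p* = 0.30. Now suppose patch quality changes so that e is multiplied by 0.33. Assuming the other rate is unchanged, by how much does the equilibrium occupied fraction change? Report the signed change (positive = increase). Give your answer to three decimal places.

0.265

Balance m(1−p*) = e·p* gives m = e·p*/(1−p*) = 0.74×0.30000/0.70000 = 0.31714.
New p* = m/(m+e) = 0.31714/(0.31714+0.24420) = 0.56497.
Δp* = 0.56497 − 0.30000 = +0.26497.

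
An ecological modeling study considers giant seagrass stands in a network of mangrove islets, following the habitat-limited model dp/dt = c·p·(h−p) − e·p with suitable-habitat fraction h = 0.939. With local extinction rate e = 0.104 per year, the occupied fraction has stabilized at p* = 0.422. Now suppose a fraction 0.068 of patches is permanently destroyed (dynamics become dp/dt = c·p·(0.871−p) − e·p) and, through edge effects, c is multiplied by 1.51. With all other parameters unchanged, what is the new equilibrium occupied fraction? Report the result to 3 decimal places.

0.529

Balance c(h−p*) = e gives c = e/(0.939 − 0.42200) = 0.104/0.51700 = 0.20116.
New p* = 0.871 − e/c = 0.871 − 0.10400/0.30375 = 0.52861.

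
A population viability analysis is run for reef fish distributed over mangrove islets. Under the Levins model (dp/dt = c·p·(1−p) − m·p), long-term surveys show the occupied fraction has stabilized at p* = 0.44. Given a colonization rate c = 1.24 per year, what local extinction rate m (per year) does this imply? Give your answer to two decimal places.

At equilibrium c(1−p*) = m.
m = 1.24 × (1 − 0.44) = 1.24 × 0.5600 = 0.6944.

0.69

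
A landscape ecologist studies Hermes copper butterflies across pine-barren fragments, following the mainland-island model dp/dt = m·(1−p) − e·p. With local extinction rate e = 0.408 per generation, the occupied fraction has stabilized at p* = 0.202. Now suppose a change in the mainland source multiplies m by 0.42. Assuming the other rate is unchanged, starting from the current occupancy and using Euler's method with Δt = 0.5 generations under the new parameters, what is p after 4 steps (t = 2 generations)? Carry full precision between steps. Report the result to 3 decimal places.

0.134

Balance m(1−p*) = e·p* gives m = e·p*/(1−p*) = 0.408×0.20200/0.79800 = 0.10328.
Starting from p₀ = 0.20200; update p ← p + (dp/dt)·Δt with the new parameters.
p: 0.20200 → 0.17810  (Δp = -0.02390)
p: 0.17810 → 0.15959  (Δp = -0.01851)
p: 0.15959 → 0.14526  (Δp = -0.01433)
p: 0.14526 → 0.13417  (Δp = -0.01110)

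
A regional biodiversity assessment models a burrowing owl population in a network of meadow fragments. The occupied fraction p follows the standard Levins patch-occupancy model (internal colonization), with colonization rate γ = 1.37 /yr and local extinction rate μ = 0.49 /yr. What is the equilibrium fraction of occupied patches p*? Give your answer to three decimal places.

Setting dp/dt = 0 and dividing through by p* gives γ·(1−p*) = μ.
So p* = 1 − μ/γ = 1 − 0.49/1.37 = 1 − 0.3577 = 0.6423.

0.642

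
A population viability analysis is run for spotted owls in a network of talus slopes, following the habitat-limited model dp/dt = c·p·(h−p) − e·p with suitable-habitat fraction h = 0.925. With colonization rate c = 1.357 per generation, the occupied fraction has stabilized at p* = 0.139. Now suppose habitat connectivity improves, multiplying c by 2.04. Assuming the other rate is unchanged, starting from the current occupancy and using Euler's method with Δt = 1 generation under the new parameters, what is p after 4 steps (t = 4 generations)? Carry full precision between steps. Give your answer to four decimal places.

0.5305

Balance c(h−p*) = e gives e = 1.357×(0.925 − 0.13900) = 1.06660.
Starting from p₀ = 0.13900; update p ← p + (dp/dt)·Δt with the new parameters.
t = 1: p = 0.13900 + (+0.15419) = 0.29319
t = 2: p = 0.29319 + (+0.20008) = 0.49327
t = 3: p = 0.49327 + (+0.06341) = 0.55668
t = 4: p = 0.55668 + (-0.02616) = 0.53052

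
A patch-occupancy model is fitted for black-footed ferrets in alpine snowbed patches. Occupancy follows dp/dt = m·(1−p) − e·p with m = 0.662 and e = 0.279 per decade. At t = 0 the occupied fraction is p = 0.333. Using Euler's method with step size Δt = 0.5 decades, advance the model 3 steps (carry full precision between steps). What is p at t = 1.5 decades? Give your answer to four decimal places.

Update rule: p ← p + [m·(1−p) − e·p]·Δt with Δt = 0.5.
t = 0.5: p = 0.33300 + (+0.17432) = 0.50732
t = 1: p = 0.50732 + (+0.09230) = 0.59963
t = 1.5: p = 0.59963 + (+0.04888) = 0.64850

0.6485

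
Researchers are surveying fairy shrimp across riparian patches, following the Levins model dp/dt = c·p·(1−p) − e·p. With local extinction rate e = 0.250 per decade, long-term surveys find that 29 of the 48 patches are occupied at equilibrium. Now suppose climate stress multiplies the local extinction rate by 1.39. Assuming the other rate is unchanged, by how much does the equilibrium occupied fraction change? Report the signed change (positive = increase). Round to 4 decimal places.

-0.1544

Observed p* = 29/48 = 0.60417.
Balance c(1−p*) = e gives c = e/(1 − 0.60417) = 0.250/0.39583 = 0.63158.
New p* = 1 − e/c = 1 − 0.34750/0.63158 = 0.44979.
Δp* = 0.44979 − 0.60417 = -0.15438.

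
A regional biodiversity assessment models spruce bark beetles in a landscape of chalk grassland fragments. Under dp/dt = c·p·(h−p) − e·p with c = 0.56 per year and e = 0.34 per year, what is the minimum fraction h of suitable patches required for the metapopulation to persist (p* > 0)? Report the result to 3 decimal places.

0.607

p* = h − e/c is positive only when h > e/c.
h_min = e/c = 0.34/0.56 = 0.6071.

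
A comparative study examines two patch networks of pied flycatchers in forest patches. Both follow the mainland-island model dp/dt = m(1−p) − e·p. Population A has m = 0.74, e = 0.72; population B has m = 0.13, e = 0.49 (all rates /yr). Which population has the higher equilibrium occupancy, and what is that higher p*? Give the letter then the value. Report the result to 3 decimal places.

A: p*_A = m/(m+e) = 0.74/1.4600 = 0.5068.
B: p*_B = 0.13/0.6200 = 0.2097.
A is higher at 0.5068.

A, 0.507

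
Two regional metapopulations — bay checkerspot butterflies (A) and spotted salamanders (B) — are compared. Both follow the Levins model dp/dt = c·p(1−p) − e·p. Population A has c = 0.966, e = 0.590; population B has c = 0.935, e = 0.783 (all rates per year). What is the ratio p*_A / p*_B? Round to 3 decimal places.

A: p*_A = 1 − 0.590/0.966 = 0.3892.
B: p*_B = 1 − 0.783/0.935 = 0.1626.
p*_A / p*_B = 0.3892/0.1626 = 2.3943.

2.394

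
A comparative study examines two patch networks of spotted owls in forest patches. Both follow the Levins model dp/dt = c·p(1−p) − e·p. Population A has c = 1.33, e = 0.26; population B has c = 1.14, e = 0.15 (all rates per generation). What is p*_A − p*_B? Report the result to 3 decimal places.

-0.064

A: p*_A = 1 − 0.26/1.33 = 0.8045.
B: p*_B = 1 − 0.15/1.14 = 0.8684.
p*_A − p*_B = 0.8045 − 0.8684 = -0.0639.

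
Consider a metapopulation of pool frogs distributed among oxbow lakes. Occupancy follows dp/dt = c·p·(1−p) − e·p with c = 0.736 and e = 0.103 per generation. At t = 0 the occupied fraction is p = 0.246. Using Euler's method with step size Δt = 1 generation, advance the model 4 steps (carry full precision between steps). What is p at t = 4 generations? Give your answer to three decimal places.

0.732

Update rule: p ← p + [c·p·(1−p) − e·p]·Δt with Δt = 1.
step 1: Δp = +0.11118, p = 0.35718
step 2: Δp = +0.13220, p = 0.48938
step 3: Δp = +0.13351, p = 0.62289
step 4: Δp = +0.10873, p = 0.73162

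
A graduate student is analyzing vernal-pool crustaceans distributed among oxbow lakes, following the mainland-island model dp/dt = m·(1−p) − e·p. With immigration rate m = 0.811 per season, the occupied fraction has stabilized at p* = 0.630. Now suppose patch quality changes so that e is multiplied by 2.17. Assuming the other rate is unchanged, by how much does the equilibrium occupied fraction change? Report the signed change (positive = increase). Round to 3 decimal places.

Balance m(1−p*) = e·p* gives e = m(1−p*)/p* = 0.811×0.37000/0.63000 = 0.47630.
New p* = m/(m+e) = 0.81100/(0.81100+1.03357) = 0.43967.
Δp* = 0.43967 − 0.63000 = -0.19033.

-0.190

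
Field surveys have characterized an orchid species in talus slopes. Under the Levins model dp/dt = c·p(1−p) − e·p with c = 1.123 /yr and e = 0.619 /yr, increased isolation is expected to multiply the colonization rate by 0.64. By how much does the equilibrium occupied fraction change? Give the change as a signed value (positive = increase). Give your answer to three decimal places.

Before: p* = 1 − 0.619/1.123 = 0.4488.
After the change, c = 0.71872, e = 0.619, so p* = 1 − 0.619/0.71872 = 0.1387.
Δp* = 0.1387 − 0.4488 = -0.3101.

-0.310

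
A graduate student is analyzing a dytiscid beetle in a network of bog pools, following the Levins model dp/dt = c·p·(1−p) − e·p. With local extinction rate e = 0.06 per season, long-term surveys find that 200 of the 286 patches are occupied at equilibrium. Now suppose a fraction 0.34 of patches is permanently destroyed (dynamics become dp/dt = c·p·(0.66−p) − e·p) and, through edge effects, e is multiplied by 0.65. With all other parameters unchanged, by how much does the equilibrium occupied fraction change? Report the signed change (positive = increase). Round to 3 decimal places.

Observed p* = 200/286 = 0.69930.
Balance c(1−p*) = e gives c = e/(1 − 0.69930) = 0.06/0.30070 = 0.19953.
New p* = 0.66 − e/c = 0.66 − 0.03900/0.19953 = 0.46454.
Δp* = 0.46454 − 0.69930 = -0.23476.

-0.235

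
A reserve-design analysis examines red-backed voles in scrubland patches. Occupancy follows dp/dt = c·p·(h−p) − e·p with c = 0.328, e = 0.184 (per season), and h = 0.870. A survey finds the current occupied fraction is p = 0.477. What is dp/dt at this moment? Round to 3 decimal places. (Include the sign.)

Colonization term: c·p·(h−p) = 0.328×0.477×0.3930 = 0.06149.
Extinction term: e·p = 0.08777.
dp/dt = 0.06149 − 0.08777 = -0.02628.

-0.026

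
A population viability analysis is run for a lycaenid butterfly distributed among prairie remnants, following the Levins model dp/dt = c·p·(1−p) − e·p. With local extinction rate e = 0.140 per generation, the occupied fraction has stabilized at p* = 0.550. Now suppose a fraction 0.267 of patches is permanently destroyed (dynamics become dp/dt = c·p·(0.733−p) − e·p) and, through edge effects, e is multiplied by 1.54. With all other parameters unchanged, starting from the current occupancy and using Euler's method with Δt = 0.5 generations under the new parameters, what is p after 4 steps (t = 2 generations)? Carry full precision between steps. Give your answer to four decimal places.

0.4111

Balance c(1−p*) = e gives c = e/(1 − 0.55000) = 0.140/0.45000 = 0.31111.
Starting from p₀ = 0.55000; update p ← p + (dp/dt)·Δt with the new parameters.
p: 0.55000 → 0.50637  (Δp = -0.04363)
p: 0.50637 → 0.46963  (Δp = -0.03673)
p: 0.46963 → 0.43825  (Δp = -0.03139)
p: 0.43825 → 0.41110  (Δp = -0.02715)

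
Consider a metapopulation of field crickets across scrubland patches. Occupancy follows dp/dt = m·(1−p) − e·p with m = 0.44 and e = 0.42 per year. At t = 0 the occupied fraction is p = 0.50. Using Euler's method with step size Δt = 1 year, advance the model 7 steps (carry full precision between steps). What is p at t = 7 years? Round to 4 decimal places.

Update rule: p ← p + [m·(1−p) − e·p]·Δt with Δt = 1.
step 1: Δp = +0.01000, p = 0.51000
step 2: Δp = +0.00140, p = 0.51140
step 3: Δp = +0.00020, p = 0.51160
step 4: Δp = +0.00003, p = 0.51162
step 5: Δp = +0.00000, p = 0.51163
step 6: Δp = +0.00000, p = 0.51163
step 7: Δp = +0.00000, p = 0.51163

0.5116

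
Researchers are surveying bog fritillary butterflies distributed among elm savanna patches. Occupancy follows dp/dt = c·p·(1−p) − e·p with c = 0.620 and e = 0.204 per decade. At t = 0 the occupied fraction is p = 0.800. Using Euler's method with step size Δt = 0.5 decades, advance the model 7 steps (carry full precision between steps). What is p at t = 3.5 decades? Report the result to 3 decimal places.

Update rule: p ← p + [c·p·(1−p) − e·p]·Δt with Δt = 0.5.
t = 0.5: p = 0.80000 + (-0.03200) = 0.76800
t = 1: p = 0.76800 + (-0.02310) = 0.74490
t = 1.5: p = 0.74490 + (-0.01707) = 0.72783
t = 2: p = 0.72783 + (-0.01283) = 0.71500
t = 2.5: p = 0.71500 + (-0.00976) = 0.70524
t = 3: p = 0.70524 + (-0.00749) = 0.69775
t = 3.5: p = 0.69775 + (-0.00579) = 0.69195

0.692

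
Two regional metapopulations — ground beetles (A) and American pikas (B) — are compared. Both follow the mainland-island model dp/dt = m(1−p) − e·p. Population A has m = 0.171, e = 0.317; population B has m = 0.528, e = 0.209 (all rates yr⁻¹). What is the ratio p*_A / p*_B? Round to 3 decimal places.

0.489

A: p*_A = m/(m+e) = 0.171/0.4880 = 0.3504.
B: p*_B = 0.528/0.7370 = 0.7164.
p*_A / p*_B = 0.3504/0.7164 = 0.4891.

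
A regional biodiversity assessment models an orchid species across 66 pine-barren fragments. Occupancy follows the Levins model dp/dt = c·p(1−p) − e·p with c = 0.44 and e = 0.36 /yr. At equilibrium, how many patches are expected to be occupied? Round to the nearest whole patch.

p* = 1 − e/c = 1 − 0.36/0.44 = 0.1818.
Expected occupied patches = N × p* = 66 × 0.1818 = 12.00 ≈ 12.

12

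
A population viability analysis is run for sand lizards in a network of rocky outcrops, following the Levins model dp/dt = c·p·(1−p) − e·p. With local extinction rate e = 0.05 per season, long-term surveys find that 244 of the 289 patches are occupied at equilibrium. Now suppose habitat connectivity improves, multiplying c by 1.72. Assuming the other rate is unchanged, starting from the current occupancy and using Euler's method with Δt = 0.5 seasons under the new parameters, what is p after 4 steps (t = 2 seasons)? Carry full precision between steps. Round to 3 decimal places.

Observed p* = 244/289 = 0.84429.
Balance c(1−p*) = e gives c = e/(1 − 0.84429) = 0.05/0.15571 = 0.32111.
Starting from p₀ = 0.84429; update p ← p + (dp/dt)·Δt with the new parameters.
  1  |  dp/dt·Δt = +0.015197  |  p_1 = 0.859488
  2  |  dp/dt·Δt = +0.011864  |  p_2 = 0.871352
  3  |  dp/dt·Δt = +0.009173  |  p_3 = 0.880524
  4  |  dp/dt·Δt = +0.007039  |  p_4 = 0.887563

0.888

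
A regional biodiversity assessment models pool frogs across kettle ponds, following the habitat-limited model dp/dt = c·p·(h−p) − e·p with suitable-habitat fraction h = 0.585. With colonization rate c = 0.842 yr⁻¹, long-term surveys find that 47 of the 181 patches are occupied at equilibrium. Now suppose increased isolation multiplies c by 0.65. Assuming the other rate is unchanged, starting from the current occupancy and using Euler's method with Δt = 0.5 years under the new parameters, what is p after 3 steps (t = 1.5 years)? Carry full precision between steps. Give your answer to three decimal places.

0.226

Observed p* = 47/181 = 0.25967.
Balance c(h−p*) = e gives e = 0.842×(0.585 − 0.25967) = 0.27393.
Starting from p₀ = 0.25967; update p ← p + (dp/dt)·Δt with the new parameters.
  1  |  dp/dt·Δt = -0.012448  |  p_1 = 0.247221
  2  |  dp/dt·Δt = -0.011009  |  p_2 = 0.236212
  3  |  dp/dt·Δt = -0.009807  |  p_3 = 0.226404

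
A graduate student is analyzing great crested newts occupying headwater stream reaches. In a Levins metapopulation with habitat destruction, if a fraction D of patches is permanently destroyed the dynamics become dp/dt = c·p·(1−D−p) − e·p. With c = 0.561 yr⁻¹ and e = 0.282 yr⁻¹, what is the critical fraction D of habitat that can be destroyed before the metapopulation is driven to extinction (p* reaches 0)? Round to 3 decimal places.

The nontrivial equilibrium is p* = (1−D) − e/c; extinction occurs when this hits zero.
So D_crit = 1 − e/c = 1 − 0.282/0.561 = 1 − 0.5027 = 0.4973.
This equals the undisturbed p*, a classic result of Lande's extension.

0.497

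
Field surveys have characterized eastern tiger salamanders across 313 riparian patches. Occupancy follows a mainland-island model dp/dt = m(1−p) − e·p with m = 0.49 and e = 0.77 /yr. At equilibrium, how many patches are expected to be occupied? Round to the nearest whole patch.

p* = m/(m+e) = 0.49/1.2600 = 0.3889.
Expected occupied patches = N × p* = 313 × 0.3889 = 121.72 ≈ 122.

122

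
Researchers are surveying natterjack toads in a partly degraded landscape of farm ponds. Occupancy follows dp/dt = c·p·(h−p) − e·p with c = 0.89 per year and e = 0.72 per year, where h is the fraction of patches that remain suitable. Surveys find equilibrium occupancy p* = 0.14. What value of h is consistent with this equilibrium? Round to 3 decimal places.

0.949

At equilibrium c(h−p*) = e, so h = p* + e/c.
h = 0.14 + 0.72/0.89 = 0.14 + 0.8090 = 0.9490.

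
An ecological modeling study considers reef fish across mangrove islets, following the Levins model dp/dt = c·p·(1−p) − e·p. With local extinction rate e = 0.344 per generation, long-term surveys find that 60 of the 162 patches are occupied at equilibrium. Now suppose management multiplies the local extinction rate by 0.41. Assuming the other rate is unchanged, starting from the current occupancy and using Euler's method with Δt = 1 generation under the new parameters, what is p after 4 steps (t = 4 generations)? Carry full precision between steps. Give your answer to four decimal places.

0.6321

Observed p* = 60/162 = 0.37037.
Balance c(1−p*) = e gives c = e/(1 − 0.37037) = 0.344/0.62963 = 0.54635.
Starting from p₀ = 0.37037; update p ← p + (dp/dt)·Δt with the new parameters.
  1  |  dp/dt·Δt = +0.075170  |  p_1 = 0.445541
  2  |  dp/dt·Δt = +0.072129  |  p_2 = 0.517670
  3  |  dp/dt·Δt = +0.063406  |  p_3 = 0.581075
  4  |  dp/dt·Δt = +0.051042  |  p_4 = 0.632117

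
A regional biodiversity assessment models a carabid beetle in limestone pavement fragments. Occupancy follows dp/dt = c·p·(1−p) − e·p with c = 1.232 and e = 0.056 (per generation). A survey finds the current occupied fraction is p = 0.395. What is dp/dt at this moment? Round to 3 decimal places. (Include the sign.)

Colonization term: c·p·(1−p) = 1.232×0.395×0.6050 = 0.29442.
Extinction term: e·p = 0.02212.
dp/dt = 0.29442 − 0.02212 = 0.27230.

0.272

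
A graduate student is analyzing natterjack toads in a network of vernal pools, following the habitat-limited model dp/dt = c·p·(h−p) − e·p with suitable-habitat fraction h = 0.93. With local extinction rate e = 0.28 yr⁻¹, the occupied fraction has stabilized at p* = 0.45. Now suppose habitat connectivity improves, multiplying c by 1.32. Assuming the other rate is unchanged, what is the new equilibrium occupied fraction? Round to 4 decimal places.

0.5664

Balance c(h−p*) = e gives c = e/(0.93 − 0.45000) = 0.28/0.48000 = 0.58333.
New p* = 0.93 − e/c = 0.93 − 0.28000/0.77000 = 0.56636.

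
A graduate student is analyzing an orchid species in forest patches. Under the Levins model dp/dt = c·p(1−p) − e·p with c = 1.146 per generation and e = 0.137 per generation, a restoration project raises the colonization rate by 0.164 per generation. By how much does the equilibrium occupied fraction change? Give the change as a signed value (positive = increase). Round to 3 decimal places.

Before: p* = 1 − 0.137/1.146 = 0.8805.
After the change, c = 1.31, e = 0.137, so p* = 1 − 0.137/1.31 = 0.8954.
Δp* = 0.8954 − 0.8805 = +0.0150.

0.015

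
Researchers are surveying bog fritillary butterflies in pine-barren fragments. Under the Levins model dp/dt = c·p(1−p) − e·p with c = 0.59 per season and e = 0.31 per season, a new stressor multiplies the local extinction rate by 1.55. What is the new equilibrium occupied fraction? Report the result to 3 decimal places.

Before: p* = 1 − 0.31/0.59 = 0.4746.
After the change, c = 0.59, e = 0.4805, so p* = 1 − 0.4805/0.59 = 0.1856.

0.186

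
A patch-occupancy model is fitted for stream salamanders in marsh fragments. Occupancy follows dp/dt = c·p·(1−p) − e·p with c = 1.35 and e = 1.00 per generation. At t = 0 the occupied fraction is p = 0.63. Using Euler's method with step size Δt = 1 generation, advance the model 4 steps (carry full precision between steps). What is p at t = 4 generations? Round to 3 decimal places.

0.271

Update rule: p ← p + [c·p·(1−p) − e·p]·Δt with Δt = 1.
p: 0.63000 → 0.31468  (Δp = -0.31532)
p: 0.31468 → 0.29114  (Δp = -0.02355)
p: 0.29114 → 0.27861  (Δp = -0.01253)
p: 0.27861 → 0.27133  (Δp = -0.00728)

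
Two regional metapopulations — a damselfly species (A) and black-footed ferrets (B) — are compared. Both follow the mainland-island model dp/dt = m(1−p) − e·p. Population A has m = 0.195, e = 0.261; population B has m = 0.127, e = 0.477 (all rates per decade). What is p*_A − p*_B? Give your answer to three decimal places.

0.217

A: p*_A = m/(m+e) = 0.195/0.4560 = 0.4276.
B: p*_B = 0.127/0.6040 = 0.2103.
p*_A − p*_B = 0.4276 − 0.2103 = 0.2174.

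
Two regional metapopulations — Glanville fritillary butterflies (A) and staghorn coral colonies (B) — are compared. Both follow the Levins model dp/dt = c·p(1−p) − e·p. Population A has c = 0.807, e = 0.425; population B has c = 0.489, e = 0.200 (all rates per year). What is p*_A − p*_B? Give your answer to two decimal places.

A: p*_A = 1 − 0.425/0.807 = 0.4734.
B: p*_B = 1 − 0.200/0.489 = 0.5910.
p*_A − p*_B = 0.4734 − 0.5910 = -0.1176.

-0.12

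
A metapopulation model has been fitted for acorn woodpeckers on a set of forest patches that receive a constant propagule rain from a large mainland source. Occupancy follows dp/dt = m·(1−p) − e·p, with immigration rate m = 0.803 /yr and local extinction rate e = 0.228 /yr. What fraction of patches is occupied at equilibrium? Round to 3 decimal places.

0.779

Setting dp/dt = 0: m − m·p* = e·p*, so m = (m+e)·p*.
p* = m/(m+e) = 0.803/(0.803+0.228) = 0.803/1.0310 = 0.7789.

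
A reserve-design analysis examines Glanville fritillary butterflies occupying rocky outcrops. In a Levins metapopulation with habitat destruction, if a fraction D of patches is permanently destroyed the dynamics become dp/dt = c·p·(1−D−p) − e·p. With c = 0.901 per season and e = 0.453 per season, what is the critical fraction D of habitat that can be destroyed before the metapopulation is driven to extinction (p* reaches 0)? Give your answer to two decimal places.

0.50

The nontrivial equilibrium is p* = (1−D) − e/c; extinction occurs when this hits zero.
So D_crit = 1 − e/c = 1 − 0.453/0.901 = 1 − 0.5028 = 0.4972.
This equals the undisturbed p*, a classic result of Lande's extension.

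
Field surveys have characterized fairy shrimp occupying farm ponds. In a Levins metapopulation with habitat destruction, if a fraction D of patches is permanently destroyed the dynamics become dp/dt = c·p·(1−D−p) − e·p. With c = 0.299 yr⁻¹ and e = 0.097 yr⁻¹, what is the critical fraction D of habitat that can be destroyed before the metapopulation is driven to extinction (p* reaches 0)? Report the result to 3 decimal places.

The nontrivial equilibrium is p* = (1−D) − e/c; extinction occurs when this hits zero.
So D_crit = 1 − e/c = 1 − 0.097/0.299 = 1 − 0.3244 = 0.6756.
This equals the undisturbed p*, a classic result of Lande's extension.

0.676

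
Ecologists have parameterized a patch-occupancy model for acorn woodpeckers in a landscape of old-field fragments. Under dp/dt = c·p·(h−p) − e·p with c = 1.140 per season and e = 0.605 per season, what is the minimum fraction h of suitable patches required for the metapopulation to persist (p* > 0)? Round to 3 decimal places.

p* = h − e/c is positive only when h > e/c.
h_min = e/c = 0.605/1.140 = 0.5307.

0.531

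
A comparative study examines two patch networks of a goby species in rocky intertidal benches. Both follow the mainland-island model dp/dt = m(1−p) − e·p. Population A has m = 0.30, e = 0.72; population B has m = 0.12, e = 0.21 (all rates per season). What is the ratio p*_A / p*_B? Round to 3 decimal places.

0.809

A: p*_A = m/(m+e) = 0.30/1.0200 = 0.2941.
B: p*_B = 0.12/0.3300 = 0.3636.
p*_A / p*_B = 0.2941/0.3636 = 0.8088.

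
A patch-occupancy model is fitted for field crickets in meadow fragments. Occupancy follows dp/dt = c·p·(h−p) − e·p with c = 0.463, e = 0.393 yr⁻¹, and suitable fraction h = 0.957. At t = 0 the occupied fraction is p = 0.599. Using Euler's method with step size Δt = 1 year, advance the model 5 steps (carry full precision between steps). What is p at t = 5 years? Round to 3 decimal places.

Update rule: p ← p + [c·p·(h−p) − e·p]·Δt with Δt = 1.
  1  |  dp/dt·Δt = -0.136120  |  p_1 = 0.462880
  2  |  dp/dt·Δt = -0.076015  |  p_2 = 0.386864
  3  |  dp/dt·Δt = -0.049916  |  p_3 = 0.336948
  4  |  dp/dt·Δt = -0.035688  |  p_4 = 0.301260
  5  |  dp/dt·Δt = -0.026930  |  p_5 = 0.274330

0.274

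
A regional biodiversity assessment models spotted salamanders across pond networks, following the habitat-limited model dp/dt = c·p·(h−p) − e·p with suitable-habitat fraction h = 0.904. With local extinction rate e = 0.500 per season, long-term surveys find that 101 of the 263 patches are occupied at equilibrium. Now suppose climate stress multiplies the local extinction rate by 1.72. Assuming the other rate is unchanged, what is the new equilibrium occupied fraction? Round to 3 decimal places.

0.010

Observed p* = 101/263 = 0.38403.
Balance c(h−p*) = e gives c = e/(0.904 − 0.38403) = 0.500/0.51997 = 0.96159.
New p* = 0.904 − e/c = 0.904 − 0.86000/0.96159 = 0.00965.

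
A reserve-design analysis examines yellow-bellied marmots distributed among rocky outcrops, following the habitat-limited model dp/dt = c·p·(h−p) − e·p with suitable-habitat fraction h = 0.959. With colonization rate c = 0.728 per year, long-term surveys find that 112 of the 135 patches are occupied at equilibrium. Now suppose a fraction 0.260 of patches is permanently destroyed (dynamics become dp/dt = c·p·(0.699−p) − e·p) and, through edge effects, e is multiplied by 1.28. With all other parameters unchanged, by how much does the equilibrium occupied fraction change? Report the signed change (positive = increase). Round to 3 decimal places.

-0.296

Observed p* = 112/135 = 0.82963.
Balance c(h−p*) = e gives e = 0.728×(0.959 − 0.82963) = 0.09418.
New p* = 0.699 − e/c = 0.699 − 0.12055/0.72800 = 0.53341.
Δp* = 0.53341 − 0.82963 = -0.29622.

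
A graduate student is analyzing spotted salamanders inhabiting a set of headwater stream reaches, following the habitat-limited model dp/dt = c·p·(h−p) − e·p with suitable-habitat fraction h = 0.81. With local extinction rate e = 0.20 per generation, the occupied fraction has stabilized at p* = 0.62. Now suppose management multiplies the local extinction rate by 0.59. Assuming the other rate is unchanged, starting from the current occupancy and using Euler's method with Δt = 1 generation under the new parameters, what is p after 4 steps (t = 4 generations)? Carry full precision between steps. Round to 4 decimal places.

0.6973

Balance c(h−p*) = e gives c = e/(0.81 − 0.62000) = 0.20/0.19000 = 1.05263.
Starting from p₀ = 0.62000; update p ← p + (dp/dt)·Δt with the new parameters.
  1  |  dp/dt·Δt = +0.050840  |  p_1 = 0.670840
  2  |  dp/dt·Δt = +0.019108  |  p_2 = 0.689948
  3  |  dp/dt·Δt = +0.005775  |  p_3 = 0.695723
  4  |  dp/dt·Δt = +0.001594  |  p_4 = 0.697317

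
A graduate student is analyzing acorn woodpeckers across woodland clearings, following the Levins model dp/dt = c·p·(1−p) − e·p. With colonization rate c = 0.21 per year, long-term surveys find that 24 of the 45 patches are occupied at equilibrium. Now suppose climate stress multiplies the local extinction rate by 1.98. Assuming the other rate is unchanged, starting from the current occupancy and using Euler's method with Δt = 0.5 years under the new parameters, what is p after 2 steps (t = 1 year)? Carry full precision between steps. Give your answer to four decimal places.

Observed p* = 24/45 = 0.53333.
Balance c(1−p*) = e gives e = 0.21×(1 − 0.53333) = 0.09800.
Starting from p₀ = 0.53333; update p ← p + (dp/dt)·Δt with the new parameters.
t = 0.5: p = 0.53333 + (-0.02561) = 0.50772
t = 1: p = 0.50772 + (-0.02302) = 0.48471

0.4847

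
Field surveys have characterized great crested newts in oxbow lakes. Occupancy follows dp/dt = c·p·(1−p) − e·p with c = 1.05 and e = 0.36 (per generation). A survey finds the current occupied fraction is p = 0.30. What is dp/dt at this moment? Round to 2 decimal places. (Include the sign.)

0.11

Colonization term: c·p·(1−p) = 1.05×0.30×0.7000 = 0.22050.
Extinction term: e·p = 0.10800.
dp/dt = 0.22050 − 0.10800 = 0.11250.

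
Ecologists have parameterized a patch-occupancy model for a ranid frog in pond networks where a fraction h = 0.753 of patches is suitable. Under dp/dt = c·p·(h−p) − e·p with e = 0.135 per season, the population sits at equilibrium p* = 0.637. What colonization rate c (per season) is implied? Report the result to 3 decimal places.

1.164

At equilibrium c(h−p*) = e, so c = e/(h−p*).
c = 0.135/(0.753 − 0.637) = 0.135/0.1160 = 1.1638.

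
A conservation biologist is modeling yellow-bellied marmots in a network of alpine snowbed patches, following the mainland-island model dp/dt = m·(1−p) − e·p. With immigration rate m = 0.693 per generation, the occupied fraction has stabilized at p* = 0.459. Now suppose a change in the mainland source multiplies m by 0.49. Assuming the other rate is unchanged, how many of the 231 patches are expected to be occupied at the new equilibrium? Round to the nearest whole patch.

68

Balance m(1−p*) = e·p* gives e = m(1−p*)/p* = 0.693×0.54100/0.45900 = 0.81680.
New p* = m/(m+e) = 0.33957/(0.33957+0.81680) = 0.29365.
Expected occupied = 231 × 0.29365 = 67.83 ≈ 68.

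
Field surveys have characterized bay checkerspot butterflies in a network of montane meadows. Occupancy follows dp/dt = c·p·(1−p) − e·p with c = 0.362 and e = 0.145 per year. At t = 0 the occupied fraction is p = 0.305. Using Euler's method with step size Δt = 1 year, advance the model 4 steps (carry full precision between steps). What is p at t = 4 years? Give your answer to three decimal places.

0.429

Update rule: p ← p + [c·p·(1−p) − e·p]·Δt with Δt = 1.
p: 0.30500 → 0.33751  (Δp = +0.03251)
p: 0.33751 → 0.36951  (Δp = +0.03200)
p: 0.36951 → 0.40027  (Δp = +0.03076)
p: 0.40027 → 0.42913  (Δp = +0.02886)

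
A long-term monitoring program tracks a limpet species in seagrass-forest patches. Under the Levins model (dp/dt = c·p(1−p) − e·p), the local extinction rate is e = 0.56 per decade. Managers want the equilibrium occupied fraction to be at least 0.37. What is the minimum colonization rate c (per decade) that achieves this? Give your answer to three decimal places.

0.889

p* = 1 − e/c ≥ 0.37 requires e/c ≤ 0.6300, i.e. c ≥ e/0.6300.
c_min = 0.56/0.6300 = 0.8889.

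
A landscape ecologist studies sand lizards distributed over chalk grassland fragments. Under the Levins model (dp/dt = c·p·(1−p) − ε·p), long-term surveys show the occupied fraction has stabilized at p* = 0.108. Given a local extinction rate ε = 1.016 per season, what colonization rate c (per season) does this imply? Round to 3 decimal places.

At equilibrium c(1−p*) = ε, so c = ε/(1−p*).
c = 1.016/(1 − 0.108) = 1.016/0.8920 = 1.1390.

1.139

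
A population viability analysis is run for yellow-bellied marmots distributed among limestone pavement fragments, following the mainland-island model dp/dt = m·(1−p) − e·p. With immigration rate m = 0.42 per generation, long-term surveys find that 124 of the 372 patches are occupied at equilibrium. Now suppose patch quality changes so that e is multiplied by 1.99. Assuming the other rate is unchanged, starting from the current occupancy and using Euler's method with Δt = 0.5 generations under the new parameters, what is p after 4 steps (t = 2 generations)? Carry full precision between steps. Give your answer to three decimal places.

0.201

Observed p* = 124/372 = 0.33333.
Balance m(1−p*) = e·p* gives e = m(1−p*)/p* = 0.42×0.66667/0.33333 = 0.84000.
Starting from p₀ = 0.33333; update p ← p + (dp/dt)·Δt with the new parameters.
  1  |  dp/dt·Δt = -0.138600  |  p_1 = 0.194733
  2  |  dp/dt·Δt = +0.006348  |  p_2 = 0.201081
  3  |  dp/dt·Δt = -0.000291  |  p_3 = 0.200790
  4  |  dp/dt·Δt = +0.000013  |  p_4 = 0.200804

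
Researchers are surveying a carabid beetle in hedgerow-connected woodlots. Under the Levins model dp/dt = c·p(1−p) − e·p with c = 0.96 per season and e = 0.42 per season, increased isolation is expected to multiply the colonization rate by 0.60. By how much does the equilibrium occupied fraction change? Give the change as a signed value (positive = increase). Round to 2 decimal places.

-0.29

Before: p* = 1 − 0.42/0.96 = 0.5625.
After the change, c = 0.576, e = 0.42, so p* = 1 − 0.42/0.576 = 0.2708.
Δp* = 0.2708 − 0.5625 = -0.2917.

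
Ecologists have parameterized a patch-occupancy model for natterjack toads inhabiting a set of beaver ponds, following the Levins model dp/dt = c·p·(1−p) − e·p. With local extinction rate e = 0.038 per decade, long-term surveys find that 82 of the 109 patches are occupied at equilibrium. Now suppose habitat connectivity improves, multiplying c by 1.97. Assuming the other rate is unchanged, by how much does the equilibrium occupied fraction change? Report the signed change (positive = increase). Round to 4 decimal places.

0.1220

Observed p* = 82/109 = 0.75229.
Balance c(1−p*) = e gives c = e/(1 − 0.75229) = 0.038/0.24771 = 0.15341.
New p* = 1 − e/c = 1 − 0.03800/0.30222 = 0.87426.
Δp* = 0.87426 − 0.75229 = +0.12197.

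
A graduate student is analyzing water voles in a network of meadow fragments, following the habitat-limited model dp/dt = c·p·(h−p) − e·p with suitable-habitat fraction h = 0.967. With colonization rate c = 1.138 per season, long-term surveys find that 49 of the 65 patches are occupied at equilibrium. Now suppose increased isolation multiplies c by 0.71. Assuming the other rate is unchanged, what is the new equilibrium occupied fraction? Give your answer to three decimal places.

0.667

Observed p* = 49/65 = 0.75385.
Balance c(h−p*) = e gives e = 1.138×(0.967 − 0.75385) = 0.24256.
New p* = 0.967 − e/c = 0.967 − 0.24256/0.80798 = 0.66679.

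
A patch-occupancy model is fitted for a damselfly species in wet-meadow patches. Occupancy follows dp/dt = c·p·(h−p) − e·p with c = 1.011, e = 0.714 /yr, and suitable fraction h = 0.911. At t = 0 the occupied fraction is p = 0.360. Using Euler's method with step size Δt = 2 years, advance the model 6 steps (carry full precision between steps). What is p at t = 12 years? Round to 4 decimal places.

0.2069

Update rule: p ← p + [c·p·(h−p) − e·p]·Δt with Δt = 2.
t = 2: p = 0.36000 + (-0.11300) = 0.24700
t = 4: p = 0.24700 + (-0.02109) = 0.22591
t = 6: p = 0.22591 + (-0.00966) = 0.21625
t = 8: p = 0.21625 + (-0.00502) = 0.21123
t = 10: p = 0.21123 + (-0.00276) = 0.20847
t = 12: p = 0.20847 + (-0.00156) = 0.20691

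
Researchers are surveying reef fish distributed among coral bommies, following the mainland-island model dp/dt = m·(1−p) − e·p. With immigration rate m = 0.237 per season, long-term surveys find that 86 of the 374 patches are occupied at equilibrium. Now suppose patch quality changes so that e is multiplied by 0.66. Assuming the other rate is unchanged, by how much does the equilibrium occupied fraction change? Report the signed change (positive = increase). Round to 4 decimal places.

0.0816

Observed p* = 86/374 = 0.22995.
Balance m(1−p*) = e·p* gives e = m(1−p*)/p* = 0.237×0.77005/0.22995 = 0.79366.
New p* = m/(m+e) = 0.23700/(0.23700+0.52382) = 0.31151.
Δp* = 0.31151 − 0.22995 = +0.08156.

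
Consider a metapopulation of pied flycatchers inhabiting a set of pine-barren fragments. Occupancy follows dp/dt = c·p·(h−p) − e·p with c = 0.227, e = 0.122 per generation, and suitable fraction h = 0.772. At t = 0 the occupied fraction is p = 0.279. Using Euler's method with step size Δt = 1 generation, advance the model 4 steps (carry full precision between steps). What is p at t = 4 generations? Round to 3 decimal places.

Update rule: p ← p + [c·p·(h−p) − e·p]·Δt with Δt = 1.
step 1: Δp = -0.00281, p = 0.27619
step 2: Δp = -0.00261, p = 0.27358
step 3: Δp = -0.00242, p = 0.27115
step 4: Δp = -0.00225, p = 0.26890

0.269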